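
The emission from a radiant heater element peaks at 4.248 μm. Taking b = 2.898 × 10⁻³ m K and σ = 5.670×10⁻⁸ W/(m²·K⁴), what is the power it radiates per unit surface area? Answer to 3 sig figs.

I ≈ 1.23×10⁴ W/m²

Wien's law: T = b/λ_max = 2.898×10⁻³/4.248×10⁻⁶ = 682.203 K.
Then I = σT⁴ = 5.670×10⁻⁸×(682.203)⁴ = 1.23×10⁴ W/m².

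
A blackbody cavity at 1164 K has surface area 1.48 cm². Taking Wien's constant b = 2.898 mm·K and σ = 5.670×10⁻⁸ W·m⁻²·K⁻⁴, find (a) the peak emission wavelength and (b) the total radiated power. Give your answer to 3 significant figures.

(a) λ_max = b/T = 2.898×10⁻³/1164 = 2.490×10⁻⁶ m = 2.49 μm.
Area A = 1.48 cm² = 1.48×10⁻⁴ m².
(b) P = σAT⁴ = 5.670×10⁻⁸×1.48×10⁻⁴×(1164)⁴ = 15.4 W.

λ_max ≈ 2.49 μm; P ≈ 15.4 W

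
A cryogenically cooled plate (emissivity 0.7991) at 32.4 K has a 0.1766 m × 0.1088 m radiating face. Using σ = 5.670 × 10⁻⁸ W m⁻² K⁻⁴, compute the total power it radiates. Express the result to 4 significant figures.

P ≈ 9.594×10⁻⁴ W

Area A = 0.1766 × 0.1088 = 0.0192141 m².
P = εσAT⁴ = 0.7991 × 5.670×10⁻⁸ × 0.0192141 × (32.4)⁴ = 9.594×10⁻⁴ W.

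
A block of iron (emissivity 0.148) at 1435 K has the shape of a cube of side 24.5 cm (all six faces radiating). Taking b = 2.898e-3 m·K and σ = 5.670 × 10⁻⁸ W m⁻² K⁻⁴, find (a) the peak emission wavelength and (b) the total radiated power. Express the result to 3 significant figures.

λ_max ≈ 2.02 μm; P ≈ 1.28×10⁴ W

(a) λ_max = b/T = 2.898×10⁻³/1435 = 2.020×10⁻⁶ m = 2.02 μm.
Area A = 6s² = 6×(0.245 m)² = 0.36015 m².
(b) P = εσAT⁴ = 0.148×5.670×10⁻⁸×0.36015×(1435)⁴ = 1.28×10⁴ W.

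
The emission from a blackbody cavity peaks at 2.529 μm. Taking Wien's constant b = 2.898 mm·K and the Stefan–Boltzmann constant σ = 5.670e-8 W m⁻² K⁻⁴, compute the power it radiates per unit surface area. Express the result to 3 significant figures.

I ≈ 9.78×10⁴ W/m²

Wien's law: T = b/λ_max = 2.898×10⁻³/2.529×10⁻⁶ = 1145.91 K.
Then I = σT⁴ = 5.670×10⁻⁸×(1145.91)⁴ = 9.78×10⁴ W/m².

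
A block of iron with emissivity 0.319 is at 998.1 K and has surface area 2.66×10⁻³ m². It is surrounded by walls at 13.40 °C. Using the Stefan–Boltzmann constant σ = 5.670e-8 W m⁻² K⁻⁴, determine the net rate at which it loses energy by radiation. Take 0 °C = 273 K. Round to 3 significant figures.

Net loss ≈ 47.4 W

Surroundings: T = 13.40 °C + 273 = 286.40 K.
Area A = 2.66×10⁻³ m².
Net radiated power P_net = εσA(T⁴ − T₀⁴) = 0.319×5.670×10⁻⁸×2.66×10⁻³×(998.1⁴ − 286.40⁴).
T⁴ − T₀⁴ = 9.92422×10¹¹ − 6.72809×10⁹ = 9.85694×10¹¹ K⁴, so P_net = 47.4 W.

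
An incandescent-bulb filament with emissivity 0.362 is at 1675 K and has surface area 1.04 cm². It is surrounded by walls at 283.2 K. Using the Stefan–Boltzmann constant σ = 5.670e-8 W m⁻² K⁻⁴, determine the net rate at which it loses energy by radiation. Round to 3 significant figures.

Net loss ≈ 16.8 W

Area A = 1.04 cm² = 1.04×10⁻⁴ m².
Net radiated power P_net = εσA(T⁴ − T₀⁴) = 0.362×5.670×10⁻⁸×1.04×10⁻⁴×(1675⁴ − 283.2⁴).
T⁴ − T₀⁴ = 7.87153×10¹² − 6.43240×10⁹ = 7.86510×10¹² K⁴, so P_net = 16.8 W.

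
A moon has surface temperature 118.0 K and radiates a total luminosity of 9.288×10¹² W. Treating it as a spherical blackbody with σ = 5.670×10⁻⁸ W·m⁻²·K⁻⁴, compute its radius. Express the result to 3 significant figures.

R ≈ 2.59×10⁵ m

L = 4πR²σT⁴ ⇒ R = √(L/(4πσT⁴)).
σT⁴ = 10.9929 W/m², so R = √(9.288×10¹²/(4π×10.9929)) = 2.59×10⁵ m.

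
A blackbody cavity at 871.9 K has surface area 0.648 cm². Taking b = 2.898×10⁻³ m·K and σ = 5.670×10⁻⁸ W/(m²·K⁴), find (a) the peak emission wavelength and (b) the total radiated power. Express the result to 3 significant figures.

λ_max ≈ 3.32 μm; P ≈ 2.12 W

(a) λ_max = b/T = 2.898×10⁻³/871.9 = 3.324×10⁻⁶ m = 3.32 μm.
Area A = 0.648 cm² = 6.48×10⁻⁵ m².
(b) P = σAT⁴ = 5.670×10⁻⁸×6.48×10⁻⁵×(871.9)⁴ = 2.12 W.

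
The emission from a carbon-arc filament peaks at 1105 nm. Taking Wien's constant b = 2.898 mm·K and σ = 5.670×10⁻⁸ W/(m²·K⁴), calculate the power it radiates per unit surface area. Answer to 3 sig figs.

Wien's law: T = b/λ_max = 2.898×10⁻³/1.105×10⁻⁶ = 2622.62 K.
Then I = σT⁴ = 5.670×10⁻⁸×(2622.62)⁴ = 2.68×10⁶ W/m².

I ≈ 2.68×10⁶ W/m²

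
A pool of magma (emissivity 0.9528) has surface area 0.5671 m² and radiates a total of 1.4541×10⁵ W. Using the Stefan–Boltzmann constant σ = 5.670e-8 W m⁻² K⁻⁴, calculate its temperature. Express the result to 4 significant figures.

T ≈ 1476 K

Area A = 0.5671 m².
P = εσAT⁴ ⇒ T = (P/(εσA))^(1/4) = (1.4541×10⁵/(0.9528×5.670×10⁻⁸×0.5671))^(1/4) = 1476 K.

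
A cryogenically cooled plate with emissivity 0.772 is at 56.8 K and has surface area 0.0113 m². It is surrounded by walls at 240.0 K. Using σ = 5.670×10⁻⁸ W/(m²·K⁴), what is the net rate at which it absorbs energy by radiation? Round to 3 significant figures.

Area A = 0.0113 m².
Net radiated power P_net = εσA(T⁴ − T₀⁴) = 0.772×5.670×10⁻⁸×0.0113×(56.8⁴ − 240.0⁴).
T⁴ − T₀⁴ = 1.04086×10⁷ − 3.31776×10⁹ = -3.30735×10⁹ K⁴, so P_net = -1.64 W — negative, meaning a net gain of 1.64 W.

Net gain ≈ 1.64 W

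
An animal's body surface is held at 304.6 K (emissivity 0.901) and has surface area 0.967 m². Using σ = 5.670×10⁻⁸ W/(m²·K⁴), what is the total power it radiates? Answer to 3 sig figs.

P ≈ 425 W

Area A = 0.967 m².
P = εσAT⁴ = 0.901 × 5.670×10⁻⁸ × 0.967 × (304.6)⁴ = 425 W.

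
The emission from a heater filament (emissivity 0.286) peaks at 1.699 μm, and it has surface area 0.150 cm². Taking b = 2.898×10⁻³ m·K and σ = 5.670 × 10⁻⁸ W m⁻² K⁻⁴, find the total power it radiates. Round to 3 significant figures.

P ≈ 2.06 W

Wien's law: T = b/λ_max = 2.898×10⁻³/1.699×10⁻⁶ = 1705.71 K.
Area A = 0.150 cm² = 1.50×10⁻⁵ m².
Then P = εσAT⁴ = 0.286×5.670×10⁻⁸×1.50×10⁻⁵×(1705.71)⁴ = 2.06 W.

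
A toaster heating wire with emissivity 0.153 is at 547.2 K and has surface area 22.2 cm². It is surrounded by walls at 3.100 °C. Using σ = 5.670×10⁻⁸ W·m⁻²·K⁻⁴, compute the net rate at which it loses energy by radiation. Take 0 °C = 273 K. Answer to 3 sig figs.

Surroundings: T = 3.100 °C + 273 = 276.100 K.
Area A = 22.2 cm² = 2.22×10⁻³ m².
Net radiated power P_net = εσA(T⁴ − T₀⁴) = 0.153×5.670×10⁻⁸×2.22×10⁻³×(547.2⁴ − 276.100⁴).
T⁴ − T₀⁴ = 8.96570×10¹⁰ − 5.81120×10⁹ = 8.38458×10¹⁰ K⁴, so P_net = 1.61 W.

Net loss ≈ 1.61 W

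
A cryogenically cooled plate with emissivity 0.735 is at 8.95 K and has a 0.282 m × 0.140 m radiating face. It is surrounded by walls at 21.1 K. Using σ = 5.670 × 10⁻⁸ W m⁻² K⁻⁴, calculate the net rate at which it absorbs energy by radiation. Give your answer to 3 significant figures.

Area A = 0.282 × 0.140 = 0.03948 m².
Net radiated power P_net = εσA(T⁴ − T₀⁴) = 0.735×5.670×10⁻⁸×0.03948×(8.95⁴ − 21.1⁴).
T⁴ − T₀⁴ = 6416.41 − 1.98212×10⁵ = -1.91796×10⁵ K⁴, so P_net = -3.16×10⁻⁴ W — negative, meaning a net gain of 3.16×10⁻⁴ W.

Net gain ≈ 3.16×10⁻⁴ W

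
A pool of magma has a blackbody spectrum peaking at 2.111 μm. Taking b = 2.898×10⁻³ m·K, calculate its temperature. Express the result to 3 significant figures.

Wien's law gives T = b/λ_max = (2.898×10⁻³ m·K)/(2.111×10⁻⁶ m) = 1.37×10³ K.

T ≈ 1.37×10³ K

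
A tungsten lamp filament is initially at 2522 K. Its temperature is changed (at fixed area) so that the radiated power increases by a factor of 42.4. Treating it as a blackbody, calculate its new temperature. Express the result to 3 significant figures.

T₂ ≈ 6.44×10³ K

P ∝ T⁴, so T₂/T₁ = (P₂/P₁)^(1/4) = (42.4)^(1/4) = 2.55177.
T₂ = 2522 × 2.55177 = 6.44×10³ K.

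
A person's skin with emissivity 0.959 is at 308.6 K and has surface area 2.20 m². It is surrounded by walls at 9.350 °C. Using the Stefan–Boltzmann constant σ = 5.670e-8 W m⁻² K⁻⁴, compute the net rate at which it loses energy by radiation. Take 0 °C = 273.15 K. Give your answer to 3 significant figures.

Net loss ≈ 323 W

Surroundings: T = 9.350 °C + 273.15 = 282.500 K.
Area A = 2.20 m².
Net radiated power P_net = εσA(T⁴ − T₀⁴) = 0.959×5.670×10⁻⁸×2.20×(308.6⁴ − 282.500⁴).
T⁴ − T₀⁴ = 9.06951×10⁹ − 6.36904×10⁹ = 2.70047×10⁹ K⁴, so P_net = 323 W.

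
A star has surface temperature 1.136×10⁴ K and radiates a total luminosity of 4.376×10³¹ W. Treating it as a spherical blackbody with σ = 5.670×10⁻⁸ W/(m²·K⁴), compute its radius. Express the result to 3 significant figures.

L = 4πR²σT⁴ ⇒ R = √(L/(4πσT⁴)).
σT⁴ = 9.44270×10⁸ W/m², so R = √(4.376×10³¹/(4π×9.44270×10⁸)) = 6.07×10¹⁰ m.

R ≈ 6.07×10¹⁰ m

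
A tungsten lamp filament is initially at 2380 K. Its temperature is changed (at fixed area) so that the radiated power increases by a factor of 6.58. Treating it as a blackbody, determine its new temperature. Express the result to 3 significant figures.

P ∝ T⁴, so T₂/T₁ = (P₂/P₁)^(1/4) = (6.58)^(1/4) = 1.60161.
T₂ = 2380 × 1.60161 = 3.81×10³ K.

T₂ ≈ 3.81×10³ K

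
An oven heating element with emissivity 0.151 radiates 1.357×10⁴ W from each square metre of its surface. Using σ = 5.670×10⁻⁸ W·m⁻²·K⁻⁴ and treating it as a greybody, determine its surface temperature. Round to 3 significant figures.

I = εσT⁴, so T = (I/εσ)^(1/4) = (1.357×10⁴/(0.151×5.670×10⁻⁸))^(1/4) = 1.12×10³ K.

T ≈ 1.12×10³ K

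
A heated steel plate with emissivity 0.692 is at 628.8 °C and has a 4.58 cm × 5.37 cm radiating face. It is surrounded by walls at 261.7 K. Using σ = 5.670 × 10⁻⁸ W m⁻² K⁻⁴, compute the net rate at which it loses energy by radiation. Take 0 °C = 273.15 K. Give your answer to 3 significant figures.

T = 628.8 °C + 273.15 = 901.95 K.
Area A = 0.0458 × 0.0537 = 2.45946×10⁻³ m².
Net radiated power P_net = εσA(T⁴ − T₀⁴) = 0.692×5.670×10⁻⁸×2.45946×10⁻³×(901.95⁴ − 261.7⁴).
T⁴ − T₀⁴ = 6.61805×10¹¹ − 4.69045×10⁹ = 6.57115×10¹¹ K⁴, so P_net = 63.4 W.

Net loss ≈ 63.4 W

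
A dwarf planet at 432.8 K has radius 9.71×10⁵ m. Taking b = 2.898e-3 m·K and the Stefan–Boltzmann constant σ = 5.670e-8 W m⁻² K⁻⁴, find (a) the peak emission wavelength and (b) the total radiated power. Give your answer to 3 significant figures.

(a) λ_max = b/T = 2.898×10⁻³/432.8 = 6.696×10⁻⁶ m = 6.70 μm.
Surface area A = 4πR² = 4π(9.71×10⁵ m)² = 1.18481×10¹³ m².
(b) P = σAT⁴ = 5.670×10⁻⁸×1.18481×10¹³×(432.8)⁴ = 2.36×10¹⁶ W.

λ_max ≈ 6.70 μm; P ≈ 2.36×10¹⁶ W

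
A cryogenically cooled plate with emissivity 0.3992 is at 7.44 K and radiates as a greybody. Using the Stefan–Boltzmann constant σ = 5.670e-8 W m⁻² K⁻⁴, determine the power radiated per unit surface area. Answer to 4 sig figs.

Stefan–Boltzmann: I = εσT⁴ = 0.3992 × 5.670×10⁻⁸ × (7.44)⁴ = 6.935×10⁻⁵ W/m².

I ≈ 6.935×10⁻⁵ W/m²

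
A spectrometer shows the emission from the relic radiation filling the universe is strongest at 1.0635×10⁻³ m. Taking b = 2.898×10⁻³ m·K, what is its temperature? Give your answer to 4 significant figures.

T ≈ 2.725 K

Wien's law gives T = b/λ_max = (2.898×10⁻³ m·K)/(1.0635×10⁻³ m) = 2.725 K.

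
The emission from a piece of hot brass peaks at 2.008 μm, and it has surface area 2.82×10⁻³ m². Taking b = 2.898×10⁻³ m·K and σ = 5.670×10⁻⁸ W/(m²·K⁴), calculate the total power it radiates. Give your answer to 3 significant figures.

Wien's law: T = b/λ_max = 2.898×10⁻³/2.008×10⁻⁶ = 1443.23 K.
Area A = 2.82×10⁻³ m².
Then P = σAT⁴ = 5.670×10⁻⁸×2.82×10⁻³×(1443.23)⁴ = 694 W.

P ≈ 694 W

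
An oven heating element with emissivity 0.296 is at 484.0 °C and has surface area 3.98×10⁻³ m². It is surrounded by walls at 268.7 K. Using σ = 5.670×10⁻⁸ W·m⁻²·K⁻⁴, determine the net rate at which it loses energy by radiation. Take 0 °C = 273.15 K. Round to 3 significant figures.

Net loss ≈ 21.6 W

T = 484.0 °C + 273.15 = 757.15 K.
Area A = 3.98×10⁻³ m².
Net radiated power P_net = εσA(T⁴ − T₀⁴) = 0.296×5.670×10⁻⁸×3.98×10⁻³×(757.15⁴ − 268.7⁴).
T⁴ − T₀⁴ = 3.28646×10¹¹ − 5.21280×10⁹ = 3.23433×10¹¹ K⁴, so P_net = 21.6 W.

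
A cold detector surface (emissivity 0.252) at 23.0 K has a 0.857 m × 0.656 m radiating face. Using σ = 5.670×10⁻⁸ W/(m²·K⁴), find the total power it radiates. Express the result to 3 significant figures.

Area A = 0.857 × 0.656 = 0.562192 m².
P = εσAT⁴ = 0.252 × 5.670×10⁻⁸ × 0.562192 × (23.0)⁴ = 2.25×10⁻³ W.

P ≈ 2.25×10⁻³ W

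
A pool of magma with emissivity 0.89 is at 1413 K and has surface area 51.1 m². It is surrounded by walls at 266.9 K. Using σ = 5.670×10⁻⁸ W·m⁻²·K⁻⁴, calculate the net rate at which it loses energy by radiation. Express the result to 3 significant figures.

Area A = 51.1 m².
Net radiated power P_net = εσA(T⁴ − T₀⁴) = 0.89×5.670×10⁻⁸×51.1×(1413⁴ − 266.9⁴).
T⁴ − T₀⁴ = 3.98629×10¹² − 5.07451×10⁹ = 3.98122×10¹² K⁴, so P_net = 1.03×10⁷ W.

Net loss ≈ 1.03×10⁷ W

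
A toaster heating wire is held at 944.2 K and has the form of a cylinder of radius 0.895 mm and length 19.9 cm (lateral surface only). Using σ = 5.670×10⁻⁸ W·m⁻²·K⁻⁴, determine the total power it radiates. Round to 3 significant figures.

Lateral area A = 2πrL = 2π×8.95×10⁻⁴×0.199 = 1.11907×10⁻³ m².
P = σAT⁴ = 5.670×10⁻⁸ × 1.11907×10⁻³ × (944.2)⁴ = 50.4 W.

P ≈ 50.4 W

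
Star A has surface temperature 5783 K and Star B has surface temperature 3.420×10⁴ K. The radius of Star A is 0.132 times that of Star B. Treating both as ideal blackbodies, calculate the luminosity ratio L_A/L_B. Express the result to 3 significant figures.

L ∝ R²T⁴, so L_A/L_B = (R_A/R_B)²(T_A/T_B)⁴ = (0.132)² × (5783/3.420×10⁴)⁴ = 0.017424 × 8.17539×10⁻⁴ = 1.42×10⁻⁵.

L_A/L_B ≈ 1.42×10⁻⁵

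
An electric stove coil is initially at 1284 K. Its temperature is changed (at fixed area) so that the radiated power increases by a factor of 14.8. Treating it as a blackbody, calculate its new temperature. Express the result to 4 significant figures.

P ∝ T⁴, so T₂/T₁ = (P₂/P₁)^(1/4) = (14.8)^(1/4) = 1.96140.
T₂ = 1284 × 1.96140 = 2518 K.

T₂ ≈ 2518 K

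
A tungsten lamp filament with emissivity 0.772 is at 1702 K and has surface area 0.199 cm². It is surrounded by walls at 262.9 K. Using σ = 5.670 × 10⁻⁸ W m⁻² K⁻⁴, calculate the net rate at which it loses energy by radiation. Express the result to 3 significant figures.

Net loss ≈ 7.31 W

Area A = 0.199 cm² = 1.99×10⁻⁵ m².
Net radiated power P_net = εσA(T⁴ − T₀⁴) = 0.772×5.670×10⁻⁸×1.99×10⁻⁵×(1702⁴ − 262.9⁴).
T⁴ − T₀⁴ = 8.39147×10¹² − 4.77708×10⁹ = 8.38669×10¹² K⁴, so P_net = 7.31 W.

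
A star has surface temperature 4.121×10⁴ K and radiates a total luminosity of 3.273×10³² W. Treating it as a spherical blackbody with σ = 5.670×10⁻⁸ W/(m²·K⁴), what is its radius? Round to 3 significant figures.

R ≈ 1.26×10¹⁰ m

L = 4πR²σT⁴ ⇒ R = √(L/(4πσT⁴)).
σT⁴ = 1.63529×10¹¹ W/m², so R = √(3.273×10³²/(4π×1.63529×10¹¹)) = 1.26×10¹⁰ m.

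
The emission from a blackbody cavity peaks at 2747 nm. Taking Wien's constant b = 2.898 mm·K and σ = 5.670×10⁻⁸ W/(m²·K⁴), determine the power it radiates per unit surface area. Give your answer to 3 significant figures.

I ≈ 7.02×10⁴ W/m²

Wien's law: T = b/λ_max = 2.898×10⁻³/2.747×10⁻⁶ = 1054.97 K.
Then I = σT⁴ = 5.670×10⁻⁸×(1054.97)⁴ = 7.02×10⁴ W/m².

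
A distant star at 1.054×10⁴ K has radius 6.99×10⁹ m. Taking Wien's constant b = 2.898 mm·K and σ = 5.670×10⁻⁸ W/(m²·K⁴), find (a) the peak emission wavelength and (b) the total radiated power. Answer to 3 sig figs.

λ_max ≈ 275 nm; P ≈ 4.30×10²⁹ W

(a) λ_max = b/T = 2.898×10⁻³/1.054×10⁴ = 2.750×10⁻⁷ m = 275 nm.
Surface area A = 4πR² = 4π(6.99×10⁹ m)² = 6.13994×10²⁰ m².
(b) P = σAT⁴ = 5.670×10⁻⁸×6.13994×10²⁰×(1.054×10⁴)⁴ = 4.30×10²⁹ W.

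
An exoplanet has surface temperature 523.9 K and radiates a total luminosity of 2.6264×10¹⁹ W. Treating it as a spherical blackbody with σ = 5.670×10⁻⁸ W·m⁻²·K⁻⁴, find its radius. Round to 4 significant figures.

L = 4πR²σT⁴ ⇒ R = √(L/(4πσT⁴)).
σT⁴ = 4271.46 W/m², so R = √(2.6264×10¹⁹/(4π×4271.46)) = 2.212×10⁷ m.

R ≈ 2.212×10⁷ m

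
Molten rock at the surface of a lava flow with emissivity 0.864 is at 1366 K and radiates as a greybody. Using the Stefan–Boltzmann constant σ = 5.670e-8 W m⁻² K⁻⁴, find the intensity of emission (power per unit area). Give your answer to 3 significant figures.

I ≈ 1.71×10⁵ W/m²

Stefan–Boltzmann: I = εσT⁴ = 0.864 × 5.670×10⁻⁸ × (1366)⁴ = 1.71×10⁵ W/m².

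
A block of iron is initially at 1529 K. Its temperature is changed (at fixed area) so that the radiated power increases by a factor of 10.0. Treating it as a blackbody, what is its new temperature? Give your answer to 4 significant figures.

T₂ ≈ 2719 K

P ∝ T⁴, so T₂/T₁ = (P₂/P₁)^(1/4) = (10.0)^(1/4) = 1.77828.
T₂ = 1529 × 1.77828 = 2719 K.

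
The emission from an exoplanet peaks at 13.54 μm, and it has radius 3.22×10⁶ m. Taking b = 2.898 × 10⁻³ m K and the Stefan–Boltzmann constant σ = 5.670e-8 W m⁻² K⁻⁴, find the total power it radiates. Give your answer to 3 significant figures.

P ≈ 1.55×10¹⁶ W

Wien's law: T = b/λ_max = 2.898×10⁻³/1.354×10⁻⁵ = 214.032 K.
Surface area A = 4πR² = 4π(3.22×10⁶ m)² = 1.30293×10¹⁴ m².
Then P = σAT⁴ = 5.670×10⁻⁸×1.30293×10¹⁴×(214.032)⁴ = 1.55×10¹⁶ W.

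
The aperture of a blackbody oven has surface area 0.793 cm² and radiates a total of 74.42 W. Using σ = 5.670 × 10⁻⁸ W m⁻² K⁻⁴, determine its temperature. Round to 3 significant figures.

Area A = 0.793 cm² = 7.93×10⁻⁵ m².
P = σAT⁴ ⇒ T = (P/(σA))^(1/4) = (74.42/(5.670×10⁻⁸×7.93×10⁻⁵))^(1/4) = 2.02×10³ K.

T ≈ 2.02×10³ K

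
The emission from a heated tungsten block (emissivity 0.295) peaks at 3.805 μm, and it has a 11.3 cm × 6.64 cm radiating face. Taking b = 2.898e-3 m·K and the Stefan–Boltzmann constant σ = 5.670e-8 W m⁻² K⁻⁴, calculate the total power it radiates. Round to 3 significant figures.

Wien's law: T = b/λ_max = 2.898×10⁻³/3.805×10⁻⁶ = 761.629 K.
Area A = 0.113 × 0.0664 = 7.5032×10⁻³ m².
Then P = εσAT⁴ = 0.295×5.670×10⁻⁸×7.5032×10⁻³×(761.629)⁴ = 42.2 W.

P ≈ 42.2 W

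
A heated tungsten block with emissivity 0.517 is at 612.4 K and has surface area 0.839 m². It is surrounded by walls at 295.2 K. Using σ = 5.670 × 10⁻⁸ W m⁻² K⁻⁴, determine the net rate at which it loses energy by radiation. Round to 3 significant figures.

Area A = 0.839 m².
Net radiated power P_net = εσA(T⁴ − T₀⁴) = 0.517×5.670×10⁻⁸×0.839×(612.4⁴ − 295.2⁴).
T⁴ − T₀⁴ = 1.40650×10¹¹ − 7.59391×10⁹ = 1.33056×10¹¹ K⁴, so P_net = 3.27×10³ W.

Net loss ≈ 3.27×10³ W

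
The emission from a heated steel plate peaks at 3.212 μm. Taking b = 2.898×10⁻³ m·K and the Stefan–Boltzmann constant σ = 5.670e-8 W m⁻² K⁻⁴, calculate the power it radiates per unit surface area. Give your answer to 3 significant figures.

Wien's law: T = b/λ_max = 2.898×10⁻³/3.212×10⁻⁶ = 902.242 K.
Then I = σT⁴ = 5.670×10⁻⁸×(902.242)⁴ = 3.76×10⁴ W/m².

I ≈ 3.76×10⁴ W/m²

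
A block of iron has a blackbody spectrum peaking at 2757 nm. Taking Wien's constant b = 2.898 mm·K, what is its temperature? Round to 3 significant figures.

T ≈ 1.05×10³ K

Wien's law gives T = b/λ_max = (2.898×10⁻³ m·K)/(2.757×10⁻⁶ m) = 1.05×10³ K.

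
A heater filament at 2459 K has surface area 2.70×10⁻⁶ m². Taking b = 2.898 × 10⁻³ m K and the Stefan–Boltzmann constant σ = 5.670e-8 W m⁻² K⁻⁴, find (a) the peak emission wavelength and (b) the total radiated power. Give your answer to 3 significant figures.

λ_max ≈ 1.18 μm; P ≈ 5.60 W

(a) λ_max = b/T = 2.898×10⁻³/2459 = 1.179×10⁻⁶ m = 1.18 μm.
Area A = 2.70×10⁻⁶ m².
(b) P = σAT⁴ = 5.670×10⁻⁸×2.70×10⁻⁶×(2459)⁴ = 5.60 W.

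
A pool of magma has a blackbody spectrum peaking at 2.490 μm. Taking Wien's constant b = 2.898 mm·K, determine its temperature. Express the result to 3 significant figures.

Wien's law gives T = b/λ_max = (2.898×10⁻³ m·K)/(2.490×10⁻⁶ m) = 1.16×10³ K.

T ≈ 1.16×10³ K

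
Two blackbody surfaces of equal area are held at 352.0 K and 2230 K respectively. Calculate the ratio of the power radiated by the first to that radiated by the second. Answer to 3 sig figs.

P₁/P₂ ≈ 6.21×10⁻⁴

With equal areas, P₁/P₂ = (T₁/T₂)⁴ = (352.0/2230)⁴ = 6.21×10⁻⁴.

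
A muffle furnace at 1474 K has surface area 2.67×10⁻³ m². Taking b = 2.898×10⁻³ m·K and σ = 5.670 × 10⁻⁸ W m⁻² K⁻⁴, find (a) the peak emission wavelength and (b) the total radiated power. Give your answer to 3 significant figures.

(a) λ_max = b/T = 2.898×10⁻³/1474 = 1.966×10⁻⁶ m = 1.97 μm.
Area A = 2.67×10⁻³ m².
(b) P = σAT⁴ = 5.670×10⁻⁸×2.67×10⁻³×(1474)⁴ = 715 W.

λ_max ≈ 1.97 μm; P ≈ 715 W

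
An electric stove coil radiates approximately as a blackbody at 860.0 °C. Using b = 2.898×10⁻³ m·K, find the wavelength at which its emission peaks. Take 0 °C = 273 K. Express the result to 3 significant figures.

T = 860.0 °C + 273 = 1133.0 K.
Wien's displacement law: λ_max = b/T = (2.898×10⁻³ m·K)/(1133.0 K) = 2.558×10⁻⁶ m.
That is 2.56×10³ nm, in the infrared range.

λ_max ≈ 2.56×10³ nm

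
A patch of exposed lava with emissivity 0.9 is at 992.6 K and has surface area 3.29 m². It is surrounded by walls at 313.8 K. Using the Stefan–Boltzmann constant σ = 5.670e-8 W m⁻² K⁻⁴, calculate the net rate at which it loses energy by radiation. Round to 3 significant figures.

Net loss ≈ 1.61×10⁵ W

Area A = 3.29 m².
Net radiated power P_net = εσA(T⁴ − T₀⁴) = 0.9×5.670×10⁻⁸×3.29×(992.6⁴ − 313.8⁴).
T⁴ − T₀⁴ = 9.70727×10¹¹ − 9.69643×10⁹ = 9.61031×10¹¹ K⁴, so P_net = 1.61×10⁵ W.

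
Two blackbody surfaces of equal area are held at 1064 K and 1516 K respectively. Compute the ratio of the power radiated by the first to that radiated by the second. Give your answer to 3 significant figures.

P₁/P₂ ≈ 0.243

With equal areas, P₁/P₂ = (T₁/T₂)⁴ = (1064/1516)⁴ = 0.243.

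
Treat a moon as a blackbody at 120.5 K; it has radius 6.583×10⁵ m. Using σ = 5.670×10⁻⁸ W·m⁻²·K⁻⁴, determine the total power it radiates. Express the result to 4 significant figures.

P ≈ 6.510×10¹³ W

Surface area A = 4πR² = 4π(6.583×10⁵ m)² = 5.44575×10¹² m².
P = σAT⁴ = 5.670×10⁻⁸ × 5.44575×10¹² × (120.5)⁴ = 6.510×10¹³ W.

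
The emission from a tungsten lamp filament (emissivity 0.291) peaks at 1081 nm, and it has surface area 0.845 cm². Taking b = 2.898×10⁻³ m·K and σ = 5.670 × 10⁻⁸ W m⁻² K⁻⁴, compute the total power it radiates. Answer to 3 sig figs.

Wien's law: T = b/λ_max = 2.898×10⁻³/1.081×10⁻⁶ = 2680.85 K.
Area A = 0.845 cm² = 8.45×10⁻⁵ m².
Then P = εσAT⁴ = 0.291×5.670×10⁻⁸×8.45×10⁻⁵×(2680.85)⁴ = 72.0 W.

P ≈ 72.0 W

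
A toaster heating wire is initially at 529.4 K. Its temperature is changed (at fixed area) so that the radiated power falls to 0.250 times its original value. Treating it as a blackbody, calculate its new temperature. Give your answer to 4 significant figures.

T₂ ≈ 374.3 K

P ∝ T⁴, so T₂/T₁ = (P₂/P₁)^(1/4) = (0.250)^(1/4) = 0.707107.
T₂ = 529.4 × 0.707107 = 374.3 K.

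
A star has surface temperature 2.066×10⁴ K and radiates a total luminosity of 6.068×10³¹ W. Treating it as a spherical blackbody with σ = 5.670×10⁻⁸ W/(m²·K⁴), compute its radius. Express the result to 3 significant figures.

R ≈ 2.16×10¹⁰ m

L = 4πR²σT⁴ ⇒ R = √(L/(4πσT⁴)).
σT⁴ = 1.03301×10¹⁰ W/m², so R = √(6.068×10³¹/(4π×1.03301×10¹⁰)) = 2.16×10¹⁰ m.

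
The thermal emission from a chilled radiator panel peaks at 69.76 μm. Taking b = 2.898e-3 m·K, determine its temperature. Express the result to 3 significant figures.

T ≈ 41.5 K

Wien's law gives T = b/λ_max = (2.898×10⁻³ m·K)/(6.976×10⁻⁵ m) = 41.5 K.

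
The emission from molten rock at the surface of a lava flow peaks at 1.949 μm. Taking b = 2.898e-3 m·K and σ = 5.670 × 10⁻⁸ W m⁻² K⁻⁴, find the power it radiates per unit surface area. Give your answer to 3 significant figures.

I ≈ 2.77×10⁵ W/m²

Wien's law: T = b/λ_max = 2.898×10⁻³/1.949×10⁻⁶ = 1486.92 K.
Then I = σT⁴ = 5.670×10⁻⁸×(1486.92)⁴ = 2.77×10⁵ W/m².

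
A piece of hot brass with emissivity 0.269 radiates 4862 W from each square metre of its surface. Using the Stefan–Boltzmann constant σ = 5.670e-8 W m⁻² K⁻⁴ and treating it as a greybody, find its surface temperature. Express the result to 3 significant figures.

T ≈ 751 K

I = εσT⁴, so T = (I/εσ)^(1/4) = (4862/(0.269×5.670×10⁻⁸))^(1/4) = 751 K.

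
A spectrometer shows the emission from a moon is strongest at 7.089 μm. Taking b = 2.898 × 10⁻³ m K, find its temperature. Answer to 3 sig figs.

Wien's law gives T = b/λ_max = (2.898×10⁻³ m·K)/(7.089×10⁻⁶ m) = 409 K.

T ≈ 409 K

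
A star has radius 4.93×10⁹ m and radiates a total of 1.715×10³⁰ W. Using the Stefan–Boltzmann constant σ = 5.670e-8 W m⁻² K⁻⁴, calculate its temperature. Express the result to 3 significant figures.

Surface area A = 4πR² = 4π(4.93×10⁹ m)² = 3.05424×10²⁰ m².
P = σAT⁴ ⇒ T = (P/(σA))^(1/4) = (1.715×10³⁰/(5.670×10⁻⁸×3.05424×10²⁰))^(1/4) = 1.77×10⁴ K.

T ≈ 1.77×10⁴ K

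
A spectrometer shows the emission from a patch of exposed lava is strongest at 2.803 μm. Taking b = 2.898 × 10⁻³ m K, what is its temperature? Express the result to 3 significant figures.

T ≈ 1.03×10³ K

Wien's law gives T = b/λ_max = (2.898×10⁻³ m·K)/(2.803×10⁻⁶ m) = 1.03×10³ K.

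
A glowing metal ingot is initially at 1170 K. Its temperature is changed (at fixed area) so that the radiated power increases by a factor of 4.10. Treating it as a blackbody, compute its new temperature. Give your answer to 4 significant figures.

P ∝ T⁴, so T₂/T₁ = (P₂/P₁)^(1/4) = (4.10)^(1/4) = 1.42297.
T₂ = 1170 × 1.42297 = 1665 K.

T₂ ≈ 1665 K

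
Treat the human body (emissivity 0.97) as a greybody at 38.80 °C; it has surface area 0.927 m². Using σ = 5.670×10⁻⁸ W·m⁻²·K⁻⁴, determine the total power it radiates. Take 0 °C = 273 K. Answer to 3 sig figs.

T = 38.80 °C + 273 = 311.80 K.
Area A = 0.927 m².
P = εσAT⁴ = 0.97 × 5.670×10⁻⁸ × 0.927 × (311.80)⁴ = 482 W.

P ≈ 482 W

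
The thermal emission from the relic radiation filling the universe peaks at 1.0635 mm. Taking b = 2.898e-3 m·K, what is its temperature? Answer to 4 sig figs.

Wien's law gives T = b/λ_max = (2.898×10⁻³ m·K)/(1.0635×10⁻³ m) = 2.725 K.

T ≈ 2.725 K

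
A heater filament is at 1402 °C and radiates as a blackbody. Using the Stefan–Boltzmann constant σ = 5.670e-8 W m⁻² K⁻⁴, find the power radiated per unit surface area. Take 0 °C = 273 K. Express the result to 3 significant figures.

T = 1402 °C + 273 = 1675 K.
Stefan–Boltzmann: I = σT⁴ = 5.670×10⁻⁸ × (1675)⁴ = 4.46×10⁵ W/m².

I ≈ 4.46×10⁵ W/m²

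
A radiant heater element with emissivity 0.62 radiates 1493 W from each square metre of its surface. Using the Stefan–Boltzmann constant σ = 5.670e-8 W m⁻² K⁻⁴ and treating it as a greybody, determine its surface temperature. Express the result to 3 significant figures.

T ≈ 454 K

I = εσT⁴, so T = (I/εσ)^(1/4) = (1493/(0.62×5.670×10⁻⁸))^(1/4) = 454 K.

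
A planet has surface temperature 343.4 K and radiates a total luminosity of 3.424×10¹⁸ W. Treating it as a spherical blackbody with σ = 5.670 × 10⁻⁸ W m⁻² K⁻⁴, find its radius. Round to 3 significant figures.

R ≈ 1.86×10⁷ m

L = 4πR²σT⁴ ⇒ R = √(L/(4πσT⁴)).
σT⁴ = 788.468 W/m², so R = √(3.424×10¹⁸/(4π×788.468)) = 1.86×10⁷ m.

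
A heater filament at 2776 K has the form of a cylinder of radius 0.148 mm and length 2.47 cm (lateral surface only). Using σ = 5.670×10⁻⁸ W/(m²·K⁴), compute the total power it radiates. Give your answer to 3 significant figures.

P ≈ 77.3 W

Lateral area A = 2πrL = 2π×1.48×10⁻⁴×0.0247 = 2.29688×10⁻⁵ m².
P = σAT⁴ = 5.670×10⁻⁸ × 2.29688×10⁻⁵ × (2776)⁴ = 77.3 W.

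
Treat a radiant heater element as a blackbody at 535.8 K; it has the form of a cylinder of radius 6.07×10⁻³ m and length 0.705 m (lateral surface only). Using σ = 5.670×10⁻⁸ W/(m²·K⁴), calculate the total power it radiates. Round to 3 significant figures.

Lateral area A = 2πrL = 2π×6.07×10⁻³×0.705 = 0.0268879 m².
P = σAT⁴ = 5.670×10⁻⁸ × 0.0268879 × (535.8)⁴ = 126 W.

P ≈ 126 W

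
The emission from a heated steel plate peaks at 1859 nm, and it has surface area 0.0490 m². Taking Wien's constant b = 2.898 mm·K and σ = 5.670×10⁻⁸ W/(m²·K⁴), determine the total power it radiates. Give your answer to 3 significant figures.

Wien's law: T = b/λ_max = 2.898×10⁻³/1.859×10⁻⁶ = 1558.90 K.
Area A = 0.0490 m².
Then P = σAT⁴ = 5.670×10⁻⁸×0.0490×(1558.90)⁴ = 1.64×10⁴ W.

P ≈ 1.64×10⁴ W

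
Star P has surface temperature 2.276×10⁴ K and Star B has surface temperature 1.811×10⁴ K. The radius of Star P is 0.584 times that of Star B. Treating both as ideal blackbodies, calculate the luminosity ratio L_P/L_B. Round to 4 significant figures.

L_P/L_B ≈ 0.8508

L ∝ R²T⁴, so L_P/L_B = (R_P/R_B)²(T_P/T_B)⁴ = (0.584)² × (2.276×10⁴/1.811×10⁴)⁴ = 0.341056 × 2.49468 = 0.8508.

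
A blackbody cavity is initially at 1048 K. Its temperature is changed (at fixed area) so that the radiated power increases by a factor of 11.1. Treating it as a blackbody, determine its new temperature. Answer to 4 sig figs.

P ∝ T⁴, so T₂/T₁ = (P₂/P₁)^(1/4) = (11.1)^(1/4) = 1.82529.
T₂ = 1048 × 1.82529 = 1913 K.

T₂ ≈ 1913 K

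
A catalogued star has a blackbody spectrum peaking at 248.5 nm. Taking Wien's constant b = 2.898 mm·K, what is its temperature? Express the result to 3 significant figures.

T ≈ 1.17×10⁴ K

Wien's law gives T = b/λ_max = (2.898×10⁻³ m·K)/(2.485×10⁻⁷ m) = 1.17×10⁴ K.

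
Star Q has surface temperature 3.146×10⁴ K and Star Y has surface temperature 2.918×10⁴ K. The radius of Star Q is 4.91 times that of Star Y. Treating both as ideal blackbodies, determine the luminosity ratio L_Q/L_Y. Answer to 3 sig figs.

L ∝ R²T⁴, so L_Q/L_Y = (R_Q/R_Y)²(T_Q/T_Y)⁴ = (4.91)² × (3.146×10⁴/2.918×10⁴)⁴ = 24.1081 × 1.35112 = 32.6.

L_Q/L_Y ≈ 32.6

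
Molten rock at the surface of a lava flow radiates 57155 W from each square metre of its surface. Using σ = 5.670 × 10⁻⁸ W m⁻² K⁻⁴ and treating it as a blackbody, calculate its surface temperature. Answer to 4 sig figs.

I = σT⁴, so T = (I/σ)^(1/4) = (57155/(5.670×10⁻⁸))^(1/4) = 1002 K.

T ≈ 1002 K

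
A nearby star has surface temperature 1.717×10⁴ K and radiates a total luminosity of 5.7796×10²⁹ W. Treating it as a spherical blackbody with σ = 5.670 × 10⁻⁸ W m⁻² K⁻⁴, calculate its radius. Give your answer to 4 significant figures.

R ≈ 3.055×10⁹ m

L = 4πR²σT⁴ ⇒ R = √(L/(4πσT⁴)).
σT⁴ = 4.92793×10⁹ W/m², so R = √(5.7796×10²⁹/(4π×4.92793×10⁹)) = 3.055×10⁹ m.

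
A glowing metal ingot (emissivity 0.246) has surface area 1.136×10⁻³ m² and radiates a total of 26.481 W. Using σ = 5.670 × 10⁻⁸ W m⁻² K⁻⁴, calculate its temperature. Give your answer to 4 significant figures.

Area A = 1.136×10⁻³ m².
P = εσAT⁴ ⇒ T = (P/(εσA))^(1/4) = (26.481/(0.246×5.670×10⁻⁸×1.136×10⁻³))^(1/4) = 1137 K.

T ≈ 1137 K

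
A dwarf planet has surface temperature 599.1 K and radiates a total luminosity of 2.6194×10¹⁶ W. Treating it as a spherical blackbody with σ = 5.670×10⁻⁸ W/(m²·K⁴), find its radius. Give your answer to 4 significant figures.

L = 4πR²σT⁴ ⇒ R = √(L/(4πσT⁴)).
σT⁴ = 7304.33 W/m², so R = √(2.6194×10¹⁶/(4π×7304.33)) = 5.342×10⁵ m.

R ≈ 5.342×10⁵ m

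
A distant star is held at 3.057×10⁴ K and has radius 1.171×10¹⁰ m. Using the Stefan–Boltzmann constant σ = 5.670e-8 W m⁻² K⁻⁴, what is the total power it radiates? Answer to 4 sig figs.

Surface area A = 4πR² = 4π(1.171×10¹⁰ m)² = 1.72315×10²¹ m².
P = σAT⁴ = 5.670×10⁻⁸ × 1.72315×10²¹ × (3.057×10⁴)⁴ = 8.533×10³¹ W.

P ≈ 8.533×10³¹ W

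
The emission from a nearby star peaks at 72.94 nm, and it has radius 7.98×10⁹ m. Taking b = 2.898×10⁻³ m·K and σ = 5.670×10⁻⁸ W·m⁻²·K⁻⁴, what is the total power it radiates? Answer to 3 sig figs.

Wien's law: T = b/λ_max = 2.898×10⁻³/7.294×10⁻⁸ = 39731.3 K.
Surface area A = 4πR² = 4π(7.98×10⁹ m)² = 8.00232×10²⁰ m².
Then P = σAT⁴ = 5.670×10⁻⁸×8.00232×10²⁰×(39731.3)⁴ = 1.13×10³² W.

P ≈ 1.13×10³² W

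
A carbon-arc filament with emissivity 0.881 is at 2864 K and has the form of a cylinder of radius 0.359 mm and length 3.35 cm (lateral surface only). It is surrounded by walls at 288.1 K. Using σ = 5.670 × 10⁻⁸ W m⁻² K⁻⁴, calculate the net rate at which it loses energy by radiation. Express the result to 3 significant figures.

Lateral area A = 2πrL = 2π×3.59×10⁻⁴×0.0335 = 7.55647×10⁻⁵ m².
Net radiated power P_net = εσA(T⁴ − T₀⁴) = 0.881×5.670×10⁻⁸×7.55647×10⁻⁵×(2864⁴ − 288.1⁴).
T⁴ − T₀⁴ = 6.72809×10¹³ − 6.88927×10⁹ = 6.72740×10¹³ K⁴, so P_net = 254 W.

Net loss ≈ 254 W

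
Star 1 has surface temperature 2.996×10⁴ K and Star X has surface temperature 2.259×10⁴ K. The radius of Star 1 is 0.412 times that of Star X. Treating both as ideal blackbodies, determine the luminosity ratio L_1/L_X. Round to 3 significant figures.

L ∝ R²T⁴, so L_1/L_X = (R_1/R_X)²(T_1/T_X)⁴ = (0.412)² × (2.996×10⁴/2.259×10⁴)⁴ = 0.169744 × 3.09387 = 0.525.

L_1/L_X ≈ 0.525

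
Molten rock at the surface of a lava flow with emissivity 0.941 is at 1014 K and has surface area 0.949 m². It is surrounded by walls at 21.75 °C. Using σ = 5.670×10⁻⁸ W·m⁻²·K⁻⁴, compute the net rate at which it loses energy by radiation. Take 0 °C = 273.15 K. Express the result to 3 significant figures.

Surroundings: T = 21.75 °C + 273.15 = 294.90 K.
Area A = 0.949 m².
Net radiated power P_net = εσA(T⁴ − T₀⁴) = 0.941×5.670×10⁻⁸×0.949×(1014⁴ − 294.90⁴).
T⁴ − T₀⁴ = 1.05719×10¹² − 7.56309×10⁹ = 1.04963×10¹² K⁴, so P_net = 5.31×10⁴ W.

Net loss ≈ 5.31×10⁴ W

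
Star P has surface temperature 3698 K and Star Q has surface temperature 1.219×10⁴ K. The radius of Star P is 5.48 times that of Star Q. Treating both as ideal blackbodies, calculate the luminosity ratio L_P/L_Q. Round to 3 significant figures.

L ∝ R²T⁴, so L_P/L_Q = (R_P/R_Q)²(T_P/T_Q)⁴ = (5.48)² × (3698/1.219×10⁴)⁴ = 30.0304 × 8.46940×10⁻³ = 0.254.

L_P/L_Q ≈ 0.254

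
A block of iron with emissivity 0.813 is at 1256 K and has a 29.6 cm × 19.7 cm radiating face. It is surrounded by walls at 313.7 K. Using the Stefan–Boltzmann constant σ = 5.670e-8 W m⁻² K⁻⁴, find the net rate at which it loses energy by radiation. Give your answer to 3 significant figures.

Area A = 0.296 × 0.197 = 0.058312 m².
Net radiated power P_net = εσA(T⁴ − T₀⁴) = 0.813×5.670×10⁻⁸×0.058312×(1256⁴ − 313.7⁴).
T⁴ − T₀⁴ = 2.48862×10¹² − 9.68407×10⁹ = 2.47894×10¹² K⁴, so P_net = 6.66×10³ W.

Net loss ≈ 6.66×10³ W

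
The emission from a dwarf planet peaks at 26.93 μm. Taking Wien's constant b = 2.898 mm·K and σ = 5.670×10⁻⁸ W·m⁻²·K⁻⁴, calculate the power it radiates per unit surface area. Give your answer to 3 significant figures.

Wien's law: T = b/λ_max = 2.898×10⁻³/2.693×10⁻⁵ = 107.612 K.
Then I = σT⁴ = 5.670×10⁻⁸×(107.612)⁴ = 7.60 W/m².

I ≈ 7.60 W/m²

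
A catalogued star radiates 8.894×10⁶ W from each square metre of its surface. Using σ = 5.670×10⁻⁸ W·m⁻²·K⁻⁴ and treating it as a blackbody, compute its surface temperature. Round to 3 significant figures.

T ≈ 3.54×10³ K

I = σT⁴, so T = (I/σ)^(1/4) = (8.894×10⁶/(5.670×10⁻⁸))^(1/4) = 3.54×10³ K.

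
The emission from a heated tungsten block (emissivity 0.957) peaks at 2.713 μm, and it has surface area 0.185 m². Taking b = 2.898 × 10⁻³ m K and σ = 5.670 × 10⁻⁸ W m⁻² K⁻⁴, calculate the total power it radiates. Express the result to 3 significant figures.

P ≈ 1.31×10⁴ W

Wien's law: T = b/λ_max = 2.898×10⁻³/2.713×10⁻⁶ = 1068.19 K.
Area A = 0.185 m².
Then P = εσAT⁴ = 0.957×5.670×10⁻⁸×0.185×(1068.19)⁴ = 1.31×10⁴ W.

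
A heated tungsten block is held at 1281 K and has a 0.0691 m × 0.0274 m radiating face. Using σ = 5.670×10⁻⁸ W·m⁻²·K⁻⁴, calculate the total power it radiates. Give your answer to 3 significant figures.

P ≈ 289 W

Area A = 0.0691 × 0.0274 = 1.89334×10⁻³ m².
P = σAT⁴ = 5.670×10⁻⁸ × 1.89334×10⁻³ × (1281)⁴ = 289 W.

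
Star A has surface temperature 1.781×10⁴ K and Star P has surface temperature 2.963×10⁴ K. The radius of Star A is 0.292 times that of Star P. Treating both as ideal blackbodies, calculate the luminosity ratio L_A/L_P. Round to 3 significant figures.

L_A/L_P ≈ 0.0111

L ∝ R²T⁴, so L_A/L_P = (R_A/R_P)²(T_A/T_P)⁴ = (0.292)² × (1.781×10⁴/2.963×10⁴)⁴ = 0.085264 × 0.130536 = 0.0111.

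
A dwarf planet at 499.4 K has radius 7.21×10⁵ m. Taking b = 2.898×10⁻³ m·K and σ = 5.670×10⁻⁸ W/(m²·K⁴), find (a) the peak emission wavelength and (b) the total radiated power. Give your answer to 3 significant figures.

λ_max ≈ 5.80 μm; P ≈ 2.30×10¹⁶ W

(a) λ_max = b/T = 2.898×10⁻³/499.4 = 5.803×10⁻⁶ m = 5.80 μm.
Surface area A = 4πR² = 4π(7.21×10⁵ m)² = 6.53251×10¹² m².
(b) P = σAT⁴ = 5.670×10⁻⁸×6.53251×10¹²×(499.4)⁴ = 2.30×10¹⁶ W.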